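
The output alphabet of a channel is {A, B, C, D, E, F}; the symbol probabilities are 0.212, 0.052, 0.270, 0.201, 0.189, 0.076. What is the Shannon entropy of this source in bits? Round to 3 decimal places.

2.408 bits

H = −Σ pᵢ log₂ pᵢ.
−0.212·log₂(0.212) = 0.4744
−0.052·log₂(0.052) = 0.2218
−0.270·log₂(0.270) = 0.5100
−0.201·log₂(0.201) = 0.4653
−0.189·log₂(0.189) = 0.4543
−0.076·log₂(0.076) = 0.2826
Sum ≈ 2.4083 → 2.408 bits.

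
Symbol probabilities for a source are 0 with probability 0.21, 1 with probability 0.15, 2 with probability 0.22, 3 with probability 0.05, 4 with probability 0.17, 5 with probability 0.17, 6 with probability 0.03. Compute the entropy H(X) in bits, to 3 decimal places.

2.601 bits

H = −Σ pᵢ log₂ pᵢ.
−0.21·log₂(0.21) = 0.4728
−0.15·log₂(0.15) = 0.4105
−0.22·log₂(0.22) = 0.4806
−0.05·log₂(0.05) = 0.2161
−0.17·log₂(0.17) = 0.4346
−0.17·log₂(0.17) = 0.4346
−0.03·log₂(0.03) = 0.1518
Sum ≈ 2.6010 → 2.601 bits.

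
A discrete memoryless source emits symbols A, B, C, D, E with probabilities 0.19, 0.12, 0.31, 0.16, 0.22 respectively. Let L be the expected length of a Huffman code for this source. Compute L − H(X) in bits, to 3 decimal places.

Entropy H = −Σ p log₂ p ≈ 2.2497 bits.
Huffman merges: 3/25+4/25→7/25; 19/100+11/50→41/100; 7/25+31/100→59/100; 41/100+59/100→1. L = 57/25 ≈ 2.2800.
L − H = 2.2800 − 2.2497 = 0.030 bits.

0.030 bits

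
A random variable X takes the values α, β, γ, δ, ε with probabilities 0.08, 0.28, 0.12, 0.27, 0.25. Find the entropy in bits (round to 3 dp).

H = −Σ pᵢ log₂ pᵢ.
−0.08·log₂(0.08) = 0.2915
−0.28·log₂(0.28) = 0.5142
−0.12·log₂(0.12) = 0.3671
−0.27·log₂(0.27) = 0.5100
−0.25·log₂(0.25) = 0.5000
Sum ≈ 2.1828 → 2.183 bits.

2.183 bits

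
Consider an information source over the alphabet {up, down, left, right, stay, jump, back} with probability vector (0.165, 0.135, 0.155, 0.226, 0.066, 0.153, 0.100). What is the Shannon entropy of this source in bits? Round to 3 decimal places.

H = −Σ pᵢ log₂ pᵢ.
−0.165·log₂(0.165) = 0.4289
−0.135·log₂(0.135) = 0.3900
−0.155·log₂(0.155) = 0.4169
−0.226·log₂(0.226) = 0.4849
−0.066·log₂(0.066) = 0.2588
−0.153·log₂(0.153) = 0.4144
−0.100·log₂(0.100) = 0.3322
Sum ≈ 2.7261 → 2.726 bits.

2.726 bits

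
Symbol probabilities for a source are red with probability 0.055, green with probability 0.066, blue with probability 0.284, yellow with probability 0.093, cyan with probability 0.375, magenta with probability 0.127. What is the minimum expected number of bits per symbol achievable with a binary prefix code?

Repeatedly combine the two least-probable nodes; the expected code length is the sum of the merged weights.
merge 11/200 + 33/500 → 121/1000
merge 93/1000 + 121/1000 → 107/500
merge 127/1000 + 107/500 → 341/1000
merge 71/250 + 341/1000 → 5/8
merge 3/8 + 5/8 → 1
L = 121/1000 + 107/500 + 341/1000 + 5/8 + 1 = 2301/1000 = 2.301 bits/symbol.

2.301 bits/symbol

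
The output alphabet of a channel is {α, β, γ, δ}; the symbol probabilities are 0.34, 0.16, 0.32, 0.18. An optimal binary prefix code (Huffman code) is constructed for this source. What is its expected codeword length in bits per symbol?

Repeatedly combine the two least-probable nodes; the expected code length is the sum of the merged weights.
merge 4/25 + 9/50 → 17/50
merge 8/25 + 17/50 → 33/50
merge 17/50 + 33/50 → 1
L = 17/50 + 33/50 + 1 = 2 bits/symbol.

2 bits/symbol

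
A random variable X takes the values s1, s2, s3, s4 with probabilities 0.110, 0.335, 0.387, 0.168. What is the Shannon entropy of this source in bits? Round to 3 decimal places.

H = −Σ pᵢ log₂ pᵢ.
−0.110·log₂(0.110) = 0.3503
−0.335·log₂(0.335) = 0.5286
−0.387·log₂(0.387) = 0.5300
−0.168·log₂(0.168) = 0.4323
Sum ≈ 1.8412 → 1.841 bits.

1.841 bits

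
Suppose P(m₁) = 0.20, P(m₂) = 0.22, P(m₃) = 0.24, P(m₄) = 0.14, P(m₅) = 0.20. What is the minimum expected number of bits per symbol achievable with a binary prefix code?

2.34 bits/symbol

Repeatedly combine the two least-probable nodes; the expected code length is the sum of the merged weights.
merge 7/50 + 1/5 → 17/50
merge 1/5 + 11/50 → 21/50
merge 6/25 + 17/50 → 29/50
merge 21/50 + 29/50 → 1
L = 17/50 + 21/50 + 29/50 + 1 = 117/50 = 2.34 bits/symbol.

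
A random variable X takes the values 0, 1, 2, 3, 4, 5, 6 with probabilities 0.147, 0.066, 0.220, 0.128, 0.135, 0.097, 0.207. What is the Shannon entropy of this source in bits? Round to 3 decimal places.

2.712 bits

H = −Σ pᵢ log₂ pᵢ.
−0.147·log₂(0.147) = 0.4066
−0.066·log₂(0.066) = 0.2588
−0.220·log₂(0.220) = 0.4806
−0.128·log₂(0.128) = 0.3796
−0.135·log₂(0.135) = 0.3900
−0.097·log₂(0.097) = 0.3265
−0.207·log₂(0.207) = 0.4704
Sum ≈ 2.7125 → 2.712 bits.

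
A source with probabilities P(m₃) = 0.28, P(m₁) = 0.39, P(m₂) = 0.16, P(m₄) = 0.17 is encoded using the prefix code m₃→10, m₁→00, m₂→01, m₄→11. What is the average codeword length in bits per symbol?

2 bits/symbol

L̄ = Σ pᵢ·ℓᵢ = 0.28·2 + 0.39·2 + 0.16·2 + 0.17·2 = 2 bits/symbol.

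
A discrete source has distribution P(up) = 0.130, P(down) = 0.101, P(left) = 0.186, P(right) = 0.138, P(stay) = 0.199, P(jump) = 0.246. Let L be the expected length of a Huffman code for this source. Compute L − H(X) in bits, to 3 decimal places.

0.031 bits

Entropy H = −Σ p log₂ p ≈ 2.5236 bits.
Huffman merges: 101/1000+13/100→231/1000; 69/500+93/500→81/250; 199/1000+231/1000→43/100; 123/500+81/250→57/100; 43/100+57/100→1. L = 511/200 ≈ 2.5550.
L − H = 2.5550 − 2.5236 = 0.031 bits.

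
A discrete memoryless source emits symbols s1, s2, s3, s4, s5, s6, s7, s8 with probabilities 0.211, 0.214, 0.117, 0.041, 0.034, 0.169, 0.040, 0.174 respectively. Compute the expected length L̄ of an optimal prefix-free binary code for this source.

Repeatedly combine the two least-probable nodes; the expected code length is the sum of the merged weights.
merge 17/500 + 1/25 → 37/500
merge 41/1000 + 37/500 → 23/200
merge 23/200 + 117/1000 → 29/125
merge 169/1000 + 87/500 → 343/1000
merge 211/1000 + 107/500 → 17/40
merge 29/125 + 343/1000 → 23/40
merge 17/40 + 23/40 → 1
L = 37/500 + 23/200 + 29/125 + 343/1000 + 17/40 + 23/40 + 1 = 691/250 = 2.764 bits/symbol.

2.764 bits/symbol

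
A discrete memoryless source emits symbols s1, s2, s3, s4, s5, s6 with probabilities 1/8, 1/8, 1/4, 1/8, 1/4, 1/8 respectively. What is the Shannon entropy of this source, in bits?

2.5 bits

Each probability is a power of 1/2, so log₂(1/p) is an integer.
H = Σ p·log₂(1/p) = 1/8·3 + 1/8·3 + 1/4·2 + 1/8·3 + 1/4·2 + 1/8·3 = 2.5 bits.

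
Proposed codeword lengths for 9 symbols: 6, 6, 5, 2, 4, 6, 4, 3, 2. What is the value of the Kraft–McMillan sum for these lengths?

0.828125

With common denominator 2^6 = 64: Σ 2^(−ℓᵢ) = 1/64 + 1/64 + 2/64 + 16/64 + 4/64 + 1/64 + 4/64 + 8/64 + 16/64 = 53/64 = 0.828125.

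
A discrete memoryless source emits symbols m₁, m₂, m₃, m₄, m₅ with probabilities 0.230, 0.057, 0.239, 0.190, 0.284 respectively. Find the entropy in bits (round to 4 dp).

H = −Σ pᵢ log₂ pᵢ.
−0.230·log₂(0.230) = 0.4877
−0.057·log₂(0.057) = 0.2356
−0.239·log₂(0.239) = 0.4935
−0.190·log₂(0.190) = 0.4552
−0.284·log₂(0.284) = 0.5158
Sum ≈ 2.1877 → 2.1877 bits.

2.1877 bits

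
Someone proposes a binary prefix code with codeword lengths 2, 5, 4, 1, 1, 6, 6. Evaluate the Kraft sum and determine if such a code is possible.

1.375; no

With common denominator 2^6 = 64: Σ 2^(−ℓᵢ) = 16/64 + 2/64 + 4/64 + 32/64 + 32/64 + 1/64 + 1/64 = 88/64 = 1.375.
Kraft's inequality requires Σ ≤ 1; here Σ = 1.375 > 1, so no such prefix code exists.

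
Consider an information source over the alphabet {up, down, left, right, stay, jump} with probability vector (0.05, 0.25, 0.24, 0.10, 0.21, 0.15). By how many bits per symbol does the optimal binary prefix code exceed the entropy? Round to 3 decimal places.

0.024 bits

Entropy H = −Σ p log₂ p ≈ 2.4258 bits.
Huffman merges: 1/20+1/10→3/20; 3/20+3/20→3/10; 21/100+6/25→9/20; 1/4+3/10→11/20; 9/20+11/20→1. L = 49/20 ≈ 2.4500.
L − H = 2.4500 − 2.4258 = 0.024 bits.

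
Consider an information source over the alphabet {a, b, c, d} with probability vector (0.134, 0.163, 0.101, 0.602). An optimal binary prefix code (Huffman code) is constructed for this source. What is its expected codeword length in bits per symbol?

1.633 bits/symbol

Repeatedly combine the two least-probable nodes; the expected code length is the sum of the merged weights.
merge 101/1000 + 67/500 → 47/200
merge 163/1000 + 47/200 → 199/500
merge 199/500 + 301/500 → 1
L = 47/200 + 199/500 + 1 = 1633/1000 = 1.633 bits/symbol.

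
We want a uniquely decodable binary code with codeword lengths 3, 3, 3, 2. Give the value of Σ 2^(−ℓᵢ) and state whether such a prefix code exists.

With common denominator 2^3 = 8: Σ 2^(−ℓᵢ) = 1/8 + 1/8 + 1/8 + 2/8 = 5/8 = 0.625.
Kraft's inequality requires Σ ≤ 1; here Σ = 0.625 ≤ 1, so such a prefix code exists.

0.625; yes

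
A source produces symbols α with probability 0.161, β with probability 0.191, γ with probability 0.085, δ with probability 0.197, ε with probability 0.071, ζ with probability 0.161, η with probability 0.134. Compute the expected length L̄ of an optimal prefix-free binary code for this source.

2.768 bits/symbol

Repeatedly combine the two least-probable nodes; the expected code length is the sum of the merged weights.
merge 71/1000 + 17/200 → 39/250
merge 67/500 + 39/250 → 29/100
merge 161/1000 + 161/1000 → 161/500
merge 191/1000 + 197/1000 → 97/250
merge 29/100 + 161/500 → 153/250
merge 97/250 + 153/250 → 1
L = 39/250 + 29/100 + 161/500 + 97/250 + 153/250 + 1 = 346/125 = 2.768 bits/symbol.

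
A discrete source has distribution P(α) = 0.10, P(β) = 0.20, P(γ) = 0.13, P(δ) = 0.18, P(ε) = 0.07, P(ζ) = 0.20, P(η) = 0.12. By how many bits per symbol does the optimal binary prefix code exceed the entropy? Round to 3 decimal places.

Entropy H = −Σ p log₂ p ≈ 2.7245 bits.
Huffman merges: 7/100+1/10→17/100; 3/25+13/100→1/4; 17/100+9/50→7/20; 1/5+1/5→2/5; 1/4+7/20→3/5; 2/5+3/5→1. L = 277/100 ≈ 2.7700.
L − H = 2.7700 − 2.7245 = 0.045 bits.

0.045 bits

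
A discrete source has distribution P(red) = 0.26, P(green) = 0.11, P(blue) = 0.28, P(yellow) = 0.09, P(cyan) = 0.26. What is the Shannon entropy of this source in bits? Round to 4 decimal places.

H = −Σ pᵢ log₂ pᵢ.
−0.26·log₂(0.26) = 0.5053
−0.11·log₂(0.11) = 0.3503
−0.28·log₂(0.28) = 0.5142
−0.09·log₂(0.09) = 0.3127
−0.26·log₂(0.26) = 0.5053
Sum ≈ 2.1877 → 2.1877 bits.

2.1877 bits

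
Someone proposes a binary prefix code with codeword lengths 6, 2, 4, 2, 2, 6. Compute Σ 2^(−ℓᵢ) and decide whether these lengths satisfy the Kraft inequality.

0.84375; yes

With common denominator 2^6 = 64: Σ 2^(−ℓᵢ) = 1/64 + 16/64 + 4/64 + 16/64 + 16/64 + 1/64 = 54/64 = 0.84375.
Kraft's inequality requires Σ ≤ 1; here Σ = 0.84375 ≤ 1, so such a prefix code exists.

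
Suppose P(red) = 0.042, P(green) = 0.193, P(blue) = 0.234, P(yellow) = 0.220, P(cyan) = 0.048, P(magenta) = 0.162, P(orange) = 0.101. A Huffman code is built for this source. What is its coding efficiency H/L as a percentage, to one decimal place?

98.4%

Entropy H = −Σ p log₂ p ≈ 2.5908 bits.
Huffman merges: 21/500+6/125→9/100; 9/100+101/1000→191/1000; 81/500+191/1000→353/1000; 193/1000+11/50→413/1000; 117/500+353/1000→587/1000; 413/1000+587/1000→1. L = 1317/500 ≈ 2.6340.
Efficiency = H/L = 2.5908/2.6340 = 98.4%.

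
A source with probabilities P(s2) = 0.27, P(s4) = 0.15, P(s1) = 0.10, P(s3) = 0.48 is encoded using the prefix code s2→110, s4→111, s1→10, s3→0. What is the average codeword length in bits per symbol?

L̄ = Σ pᵢ·ℓᵢ = 0.27·3 + 0.15·3 + 0.10·2 + 0.48·1 = 1.94 bits/symbol.

1.94 bits/symbol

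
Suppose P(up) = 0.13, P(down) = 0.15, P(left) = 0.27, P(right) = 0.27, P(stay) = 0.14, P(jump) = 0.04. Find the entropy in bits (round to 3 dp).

2.396 bits

H = −Σ pᵢ log₂ pᵢ.
−0.13·log₂(0.13) = 0.3826
−0.15·log₂(0.15) = 0.4105
−0.27·log₂(0.27) = 0.5100
−0.27·log₂(0.27) = 0.5100
−0.14·log₂(0.14) = 0.3971
−0.04·log₂(0.04) = 0.1858
Sum ≈ 2.3961 → 2.396 bits.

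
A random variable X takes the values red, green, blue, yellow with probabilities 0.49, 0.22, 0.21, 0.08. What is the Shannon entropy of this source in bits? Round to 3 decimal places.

H = −Σ pᵢ log₂ pᵢ.
−0.49·log₂(0.49) = 0.5043
−0.22·log₂(0.22) = 0.4806
−0.21·log₂(0.21) = 0.4728
−0.08·log₂(0.08) = 0.2915
Sum ≈ 1.7492 → 1.749 bits.

1.749 bits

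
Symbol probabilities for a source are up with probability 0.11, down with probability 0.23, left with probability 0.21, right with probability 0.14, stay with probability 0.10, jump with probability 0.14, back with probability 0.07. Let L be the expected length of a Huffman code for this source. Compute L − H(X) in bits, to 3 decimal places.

Entropy H = −Σ p log₂ p ≈ 2.7057 bits.
Huffman merges: 7/100+1/10→17/100; 11/100+7/50→1/4; 7/50+17/100→31/100; 21/100+23/100→11/25; 1/4+31/100→14/25; 11/25+14/25→1. L = 273/100 ≈ 2.7300.
L − H = 2.7300 − 2.7057 = 0.024 bits.

0.024 bits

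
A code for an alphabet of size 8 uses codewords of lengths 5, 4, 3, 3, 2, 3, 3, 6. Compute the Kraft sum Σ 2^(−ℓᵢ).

0.859375

With common denominator 2^6 = 64: Σ 2^(−ℓᵢ) = 2/64 + 4/64 + 8/64 + 8/64 + 16/64 + 8/64 + 8/64 + 1/64 = 55/64 = 0.859375.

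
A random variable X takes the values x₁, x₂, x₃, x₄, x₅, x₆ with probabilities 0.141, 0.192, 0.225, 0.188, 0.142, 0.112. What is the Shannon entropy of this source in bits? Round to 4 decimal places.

H = −Σ pᵢ log₂ pᵢ.
−0.141·log₂(0.141) = 0.3985
−0.192·log₂(0.192) = 0.4571
−0.225·log₂(0.225) = 0.4842
−0.188·log₂(0.188) = 0.4533
−0.142·log₂(0.142) = 0.3999
−0.112·log₂(0.112) = 0.3537
Sum ≈ 2.5467 → 2.5467 bits.

2.5467 bits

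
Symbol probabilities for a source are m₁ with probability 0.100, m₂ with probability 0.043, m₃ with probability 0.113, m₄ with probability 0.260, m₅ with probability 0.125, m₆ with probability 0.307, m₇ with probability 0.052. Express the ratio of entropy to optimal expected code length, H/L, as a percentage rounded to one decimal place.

Entropy H = −Σ p log₂ p ≈ 2.5080 bits.
Huffman merges: 43/1000+13/250→19/200; 19/200+1/10→39/200; 113/1000+1/8→119/500; 39/200+119/500→433/1000; 13/50+307/1000→567/1000; 433/1000+567/1000→1. L = 316/125 ≈ 2.5280.
Efficiency = H/L = 2.5080/2.5280 = 99.2%.

99.2%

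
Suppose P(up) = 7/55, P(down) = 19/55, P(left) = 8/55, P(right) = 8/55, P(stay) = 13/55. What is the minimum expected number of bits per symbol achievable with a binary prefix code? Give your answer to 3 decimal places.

2.273 bits/symbol

Repeatedly combine the two least-probable nodes; the expected code length is the sum of the merged weights.
merge 7/55 + 8/55 → 3/11
merge 8/55 + 13/55 → 21/55
merge 3/11 + 19/55 → 34/55
merge 21/55 + 34/55 → 1
L = 3/11 + 21/55 + 34/55 + 1 = 25/11 ≈ 2.273 bits/symbol.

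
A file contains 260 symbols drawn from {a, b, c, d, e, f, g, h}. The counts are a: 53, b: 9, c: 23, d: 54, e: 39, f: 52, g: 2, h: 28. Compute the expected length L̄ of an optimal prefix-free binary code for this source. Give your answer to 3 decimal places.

Probabilities are the counts divided by 260.
Repeatedly combine the two least-probable nodes; the expected code length is the sum of the merged weights.
merge 1/130 + 9/260 → 11/260
merge 11/260 + 23/260 → 17/130
merge 7/65 + 17/130 → 31/130
merge 3/20 + 1/5 → 7/20
merge 53/260 + 27/130 → 107/260
merge 31/130 + 7/20 → 153/260
merge 107/260 + 153/260 → 1
L = 11/260 + 17/130 + 31/130 + 7/20 + 107/260 + 153/260 + 1 = 359/130 ≈ 2.762 bits/symbol.

2.762 bits/symbol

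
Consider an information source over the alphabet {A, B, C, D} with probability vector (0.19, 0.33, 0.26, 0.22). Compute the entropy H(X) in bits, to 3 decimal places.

1.969 bits

H = −Σ pᵢ log₂ pᵢ.
−0.19·log₂(0.19) = 0.4552
−0.33·log₂(0.33) = 0.5278
−0.26·log₂(0.26) = 0.5053
−0.22·log₂(0.22) = 0.4806
Sum ≈ 1.9689 → 1.969 bits.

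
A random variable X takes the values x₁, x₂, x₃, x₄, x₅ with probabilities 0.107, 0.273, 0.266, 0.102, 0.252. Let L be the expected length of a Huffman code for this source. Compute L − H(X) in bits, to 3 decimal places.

Entropy H = −Σ p log₂ p ≈ 2.2016 bits.
Huffman merges: 51/500+107/1000→209/1000; 209/1000+63/250→461/1000; 133/500+273/1000→539/1000; 461/1000+539/1000→1. L = 2209/1000 ≈ 2.2090.
L − H = 2.2090 − 2.2016 = 0.007 bits.

0.007 bits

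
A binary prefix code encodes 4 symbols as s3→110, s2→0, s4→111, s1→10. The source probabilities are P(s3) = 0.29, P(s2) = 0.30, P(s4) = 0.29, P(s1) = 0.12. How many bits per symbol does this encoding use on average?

2.28 bits/symbol

L̄ = Σ pᵢ·ℓᵢ = 0.29·3 + 0.30·1 + 0.29·3 + 0.12·2 = 2.28 bits/symbol.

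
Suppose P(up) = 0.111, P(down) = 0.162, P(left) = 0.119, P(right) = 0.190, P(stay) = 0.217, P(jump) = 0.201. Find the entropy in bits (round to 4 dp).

2.5417 bits

H = −Σ pᵢ log₂ pᵢ.
−0.111·log₂(0.111) = 0.3520
−0.162·log₂(0.162) = 0.4254
−0.119·log₂(0.119) = 0.3654
−0.190·log₂(0.190) = 0.4552
−0.217·log₂(0.217) = 0.4783
−0.201·log₂(0.201) = 0.4653
Sum ≈ 2.5417 → 2.5417 bits.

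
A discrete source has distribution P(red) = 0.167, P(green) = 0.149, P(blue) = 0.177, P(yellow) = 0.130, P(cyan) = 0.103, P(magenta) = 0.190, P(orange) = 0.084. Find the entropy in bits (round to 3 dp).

2.758 bits

H = −Σ pᵢ log₂ pᵢ.
−0.167·log₂(0.167) = 0.4312
−0.149·log₂(0.149) = 0.4092
−0.177·log₂(0.177) = 0.4422
−0.130·log₂(0.130) = 0.3826
−0.103·log₂(0.103) = 0.3378
−0.190·log₂(0.190) = 0.4552
−0.084·log₂(0.084) = 0.3002
Sum ≈ 2.7584 → 2.758 bits.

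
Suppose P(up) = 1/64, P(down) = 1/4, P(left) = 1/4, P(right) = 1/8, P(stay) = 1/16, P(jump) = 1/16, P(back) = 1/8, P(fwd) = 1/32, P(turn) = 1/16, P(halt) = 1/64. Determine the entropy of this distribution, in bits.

Each probability is a power of 1/2, so log₂(1/p) is an integer.
H = Σ p·log₂(1/p) = 1/64·6 + 1/4·2 + 1/4·2 + 1/8·3 + 1/16·4 + 1/16·4 + 1/8·3 + 1/32·5 + 1/16·4 + 1/64·6 = 2.84375 bits.

2.84375 bits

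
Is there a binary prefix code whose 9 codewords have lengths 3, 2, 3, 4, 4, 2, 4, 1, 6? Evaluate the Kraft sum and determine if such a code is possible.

With common denominator 2^6 = 64: Σ 2^(−ℓᵢ) = 8/64 + 16/64 + 8/64 + 4/64 + 4/64 + 16/64 + 4/64 + 32/64 + 1/64 = 93/64 = 1.453125.
Kraft's inequality requires Σ ≤ 1; here Σ = 1.453125 > 1, so no such prefix code exists.

1.453125; no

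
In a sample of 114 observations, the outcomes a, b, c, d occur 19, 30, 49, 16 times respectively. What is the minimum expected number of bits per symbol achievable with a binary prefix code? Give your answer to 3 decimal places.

1.877 bits/symbol

Probabilities are the counts divided by 114.
Repeatedly combine the two least-probable nodes; the expected code length is the sum of the merged weights.
merge 8/57 + 1/6 → 35/114
merge 5/19 + 35/114 → 65/114
merge 49/114 + 65/114 → 1
L = 35/114 + 65/114 + 1 = 107/57 ≈ 1.877 bits/symbol.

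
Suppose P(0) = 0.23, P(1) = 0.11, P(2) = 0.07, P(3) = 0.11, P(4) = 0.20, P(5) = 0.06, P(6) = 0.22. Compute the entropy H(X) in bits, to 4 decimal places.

H = −Σ pᵢ log₂ pᵢ.
−0.23·log₂(0.23) = 0.4877
−0.11·log₂(0.11) = 0.3503
−0.07·log₂(0.07) = 0.2686
−0.11·log₂(0.11) = 0.3503
−0.20·log₂(0.20) = 0.4644
−0.06·log₂(0.06) = 0.2435
−0.22·log₂(0.22) = 0.4806
Sum ≈ 2.6453 → 2.6453 bits.

2.6453 bits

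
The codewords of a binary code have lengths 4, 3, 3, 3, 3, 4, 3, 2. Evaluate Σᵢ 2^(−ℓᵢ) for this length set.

With common denominator 2^4 = 16: Σ 2^(−ℓᵢ) = 1/16 + 2/16 + 2/16 + 2/16 + 2/16 + 1/16 + 2/16 + 4/16 = 16/16 = 1.

1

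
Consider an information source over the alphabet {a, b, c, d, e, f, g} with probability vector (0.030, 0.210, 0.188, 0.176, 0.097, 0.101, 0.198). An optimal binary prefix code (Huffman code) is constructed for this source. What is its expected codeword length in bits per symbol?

2.719 bits/symbol

Repeatedly combine the two least-probable nodes; the expected code length is the sum of the merged weights.
merge 3/100 + 97/1000 → 127/1000
merge 101/1000 + 127/1000 → 57/250
merge 22/125 + 47/250 → 91/250
merge 99/500 + 21/100 → 51/125
merge 57/250 + 91/250 → 74/125
merge 51/125 + 74/125 → 1
L = 127/1000 + 57/250 + 91/250 + 51/125 + 74/125 + 1 = 2719/1000 = 2.719 bits/symbol.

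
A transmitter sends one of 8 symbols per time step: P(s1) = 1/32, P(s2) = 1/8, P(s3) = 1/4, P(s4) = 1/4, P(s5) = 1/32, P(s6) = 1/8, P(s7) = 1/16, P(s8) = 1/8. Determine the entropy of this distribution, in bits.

2.6875 bits

Each probability is a power of 1/2, so log₂(1/p) is an integer.
H = Σ p·log₂(1/p) = 1/32·5 + 1/8·3 + 1/4·2 + 1/4·2 + 1/32·5 + 1/8·3 + 1/16·4 + 1/8·3 = 2.6875 bits.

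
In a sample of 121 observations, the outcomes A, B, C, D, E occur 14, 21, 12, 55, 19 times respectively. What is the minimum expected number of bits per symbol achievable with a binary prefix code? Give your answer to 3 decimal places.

2.091 bits/symbol

Probabilities are the counts divided by 121.
Repeatedly combine the two least-probable nodes; the expected code length is the sum of the merged weights.
merge 12/121 + 14/121 → 26/121
merge 19/121 + 21/121 → 40/121
merge 26/121 + 40/121 → 6/11
merge 5/11 + 6/11 → 1
L = 26/121 + 40/121 + 6/11 + 1 = 23/11 ≈ 2.091 bits/symbol.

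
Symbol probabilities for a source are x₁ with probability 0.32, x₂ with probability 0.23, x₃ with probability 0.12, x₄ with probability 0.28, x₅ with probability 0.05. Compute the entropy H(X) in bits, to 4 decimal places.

2.1111 bits

H = −Σ pᵢ log₂ pᵢ.
−0.32·log₂(0.32) = 0.5260
−0.23·log₂(0.23) = 0.4877
−0.12·log₂(0.12) = 0.3671
−0.28·log₂(0.28) = 0.5142
−0.05·log₂(0.05) = 0.2161
Sum ≈ 2.1111 → 2.1111 bits.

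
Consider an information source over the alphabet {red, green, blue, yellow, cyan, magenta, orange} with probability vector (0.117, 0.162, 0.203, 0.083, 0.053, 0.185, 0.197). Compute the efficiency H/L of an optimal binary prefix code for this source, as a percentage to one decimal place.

98.3%

Entropy H = −Σ p log₂ p ≈ 2.6893 bits.
Huffman merges: 53/1000+83/1000→17/125; 117/1000+17/125→253/1000; 81/500+37/200→347/1000; 197/1000+203/1000→2/5; 253/1000+347/1000→3/5; 2/5+3/5→1. L = 342/125 ≈ 2.7360.
Efficiency = H/L = 2.6893/2.7360 = 98.3%.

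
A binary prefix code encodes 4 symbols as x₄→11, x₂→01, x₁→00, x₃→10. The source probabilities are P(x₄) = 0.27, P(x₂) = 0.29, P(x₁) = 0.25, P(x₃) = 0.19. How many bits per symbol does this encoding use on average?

2 bits/symbol

L̄ = Σ pᵢ·ℓᵢ = 0.27·2 + 0.29·2 + 0.25·2 + 0.19·2 = 2 bits/symbol.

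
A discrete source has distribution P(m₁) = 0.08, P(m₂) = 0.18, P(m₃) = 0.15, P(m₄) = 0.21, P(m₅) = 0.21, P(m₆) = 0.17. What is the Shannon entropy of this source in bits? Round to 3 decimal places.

2.528 bits

H = −Σ pᵢ log₂ pᵢ.
−0.08·log₂(0.08) = 0.2915
−0.18·log₂(0.18) = 0.4453
−0.15·log₂(0.15) = 0.4105
−0.21·log₂(0.21) = 0.4728
−0.21·log₂(0.21) = 0.4728
−0.17·log₂(0.17) = 0.4346
Sum ≈ 2.5276 → 2.528 bits.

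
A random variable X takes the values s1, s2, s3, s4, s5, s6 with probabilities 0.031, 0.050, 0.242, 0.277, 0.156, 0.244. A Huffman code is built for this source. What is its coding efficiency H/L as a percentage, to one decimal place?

Entropy H = −Σ p log₂ p ≈ 2.2945 bits.
Huffman merges: 31/1000+1/20→81/1000; 81/1000+39/250→237/1000; 237/1000+121/500→479/1000; 61/250+277/1000→521/1000; 479/1000+521/1000→1. L = 1159/500 ≈ 2.3180.
Efficiency = H/L = 2.2945/2.3180 = 99.0%.

99.0%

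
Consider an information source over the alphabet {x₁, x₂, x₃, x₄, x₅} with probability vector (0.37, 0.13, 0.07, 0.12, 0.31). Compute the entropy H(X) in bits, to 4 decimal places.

2.0728 bits

H = −Σ pᵢ log₂ pᵢ.
−0.37·log₂(0.37) = 0.5307
−0.13·log₂(0.13) = 0.3826
−0.07·log₂(0.07) = 0.2686
−0.12·log₂(0.12) = 0.3671
−0.31·log₂(0.31) = 0.5238
Sum ≈ 2.0728 → 2.0728 bits.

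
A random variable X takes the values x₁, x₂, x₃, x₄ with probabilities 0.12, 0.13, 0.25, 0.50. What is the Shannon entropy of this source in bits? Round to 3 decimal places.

H = −Σ pᵢ log₂ pᵢ.
−0.12·log₂(0.12) = 0.3671
−0.13·log₂(0.13) = 0.3826
−0.25·log₂(0.25) = 0.5000
−0.50·log₂(0.50) = 0.5000
Sum ≈ 1.7497 → 1.750 bits.

1.750 bits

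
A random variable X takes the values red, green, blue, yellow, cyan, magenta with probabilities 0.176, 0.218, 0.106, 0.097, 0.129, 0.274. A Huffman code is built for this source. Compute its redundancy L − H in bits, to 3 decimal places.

0.025 bits

Entropy H = −Σ p log₂ p ≈ 2.4828 bits.
Huffman merges: 97/1000+53/500→203/1000; 129/1000+22/125→61/200; 203/1000+109/500→421/1000; 137/500+61/200→579/1000; 421/1000+579/1000→1. L = 627/250 ≈ 2.5080.
L − H = 2.5080 − 2.4828 = 0.025 bits.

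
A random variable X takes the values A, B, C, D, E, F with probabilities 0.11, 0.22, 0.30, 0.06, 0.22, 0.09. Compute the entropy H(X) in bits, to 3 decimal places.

2.389 bits

H = −Σ pᵢ log₂ pᵢ.
−0.11·log₂(0.11) = 0.3503
−0.22·log₂(0.22) = 0.4806
−0.30·log₂(0.30) = 0.5211
−0.06·log₂(0.06) = 0.2435
−0.22·log₂(0.22) = 0.4806
−0.09·log₂(0.09) = 0.3127
Sum ≈ 2.3887 → 2.389 bits.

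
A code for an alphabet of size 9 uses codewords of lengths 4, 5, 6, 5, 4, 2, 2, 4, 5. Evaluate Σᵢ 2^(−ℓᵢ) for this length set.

0.796875

With common denominator 2^6 = 64: Σ 2^(−ℓᵢ) = 4/64 + 2/64 + 1/64 + 2/64 + 4/64 + 16/64 + 16/64 + 4/64 + 2/64 = 51/64 = 0.796875.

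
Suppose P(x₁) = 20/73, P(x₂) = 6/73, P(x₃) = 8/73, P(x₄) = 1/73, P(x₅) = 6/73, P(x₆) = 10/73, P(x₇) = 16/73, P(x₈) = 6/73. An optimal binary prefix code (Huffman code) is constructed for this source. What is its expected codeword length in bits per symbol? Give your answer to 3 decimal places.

Repeatedly combine the two least-probable nodes; the expected code length is the sum of the merged weights.
merge 1/73 + 6/73 → 7/73
merge 6/73 + 6/73 → 12/73
merge 7/73 + 8/73 → 15/73
merge 10/73 + 12/73 → 22/73
merge 15/73 + 16/73 → 31/73
merge 20/73 + 22/73 → 42/73
merge 31/73 + 42/73 → 1
L = 7/73 + 12/73 + 15/73 + 22/73 + 31/73 + 42/73 + 1 = 202/73 ≈ 2.767 bits/symbol.

2.767 bits/symbol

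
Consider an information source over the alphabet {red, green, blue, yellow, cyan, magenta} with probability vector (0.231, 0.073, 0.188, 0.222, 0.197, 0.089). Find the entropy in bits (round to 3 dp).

H = −Σ pᵢ log₂ pᵢ.
−0.231·log₂(0.231) = 0.4883
−0.073·log₂(0.073) = 0.2756
−0.188·log₂(0.188) = 0.4533
−0.222·log₂(0.222) = 0.4820
−0.197·log₂(0.197) = 0.4617
−0.089·log₂(0.089) = 0.3106
Sum ≈ 2.4717 → 2.472 bits.

2.472 bits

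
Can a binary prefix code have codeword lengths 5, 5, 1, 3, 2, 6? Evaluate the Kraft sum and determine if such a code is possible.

0.953125; yes

With common denominator 2^6 = 64: Σ 2^(−ℓᵢ) = 2/64 + 2/64 + 32/64 + 8/64 + 16/64 + 1/64 = 61/64 = 0.953125.
Kraft's inequality requires Σ ≤ 1; here Σ = 0.953125 ≤ 1, so such a prefix code exists.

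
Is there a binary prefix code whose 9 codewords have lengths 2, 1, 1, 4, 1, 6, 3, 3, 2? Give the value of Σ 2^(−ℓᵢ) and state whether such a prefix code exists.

With common denominator 2^6 = 64: Σ 2^(−ℓᵢ) = 16/64 + 32/64 + 32/64 + 4/64 + 32/64 + 1/64 + 8/64 + 8/64 + 16/64 = 149/64 = 2.328125.
Kraft's inequality requires Σ ≤ 1; here Σ = 2.328125 > 1, so no such prefix code exists.

2.328125; no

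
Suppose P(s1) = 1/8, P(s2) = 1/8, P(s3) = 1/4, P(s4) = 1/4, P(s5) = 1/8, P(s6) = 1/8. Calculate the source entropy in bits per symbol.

Each probability is a power of 1/2, so log₂(1/p) is an integer.
H = Σ p·log₂(1/p) = 1/8·3 + 1/8·3 + 1/4·2 + 1/4·2 + 1/8·3 + 1/8·3 = 2.5 bits.

2.5 bits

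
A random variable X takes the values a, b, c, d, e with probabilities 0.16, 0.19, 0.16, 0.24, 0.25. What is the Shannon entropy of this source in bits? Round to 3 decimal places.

H = −Σ pᵢ log₂ pᵢ.
−0.16·log₂(0.16) = 0.4230
−0.19·log₂(0.19) = 0.4552
−0.16·log₂(0.16) = 0.4230
−0.24·log₂(0.24) = 0.4941
−0.25·log₂(0.25) = 0.5000
Sum ≈ 2.2954 → 2.295 bits.

2.295 bits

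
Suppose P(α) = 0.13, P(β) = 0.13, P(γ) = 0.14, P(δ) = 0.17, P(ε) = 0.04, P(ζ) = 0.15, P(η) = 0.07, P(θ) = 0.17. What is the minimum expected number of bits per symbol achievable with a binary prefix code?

2.94 bits/symbol

Repeatedly combine the two least-probable nodes; the expected code length is the sum of the merged weights.
merge 1/25 + 7/100 → 11/100
merge 11/100 + 13/100 → 6/25
merge 13/100 + 7/50 → 27/100
merge 3/20 + 17/100 → 8/25
merge 17/100 + 6/25 → 41/100
merge 27/100 + 8/25 → 59/100
merge 41/100 + 59/100 → 1
L = 11/100 + 6/25 + 27/100 + 8/25 + 41/100 + 59/100 + 1 = 147/50 = 2.94 bits/symbol.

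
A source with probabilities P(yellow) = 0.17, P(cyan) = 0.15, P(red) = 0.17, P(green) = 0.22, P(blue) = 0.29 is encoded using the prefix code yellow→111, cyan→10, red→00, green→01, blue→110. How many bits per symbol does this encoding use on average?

L̄ = Σ pᵢ·ℓᵢ = 0.17·3 + 0.15·2 + 0.17·2 + 0.22·2 + 0.29·3 = 2.46 bits/symbol.

2.46 bits/symbol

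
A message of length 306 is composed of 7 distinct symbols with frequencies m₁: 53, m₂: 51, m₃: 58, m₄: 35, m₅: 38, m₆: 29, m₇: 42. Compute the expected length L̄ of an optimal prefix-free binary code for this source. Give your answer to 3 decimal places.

2.810 bits/symbol

Probabilities are the counts divided by 306.
Repeatedly combine the two least-probable nodes; the expected code length is the sum of the merged weights.
merge 29/306 + 35/306 → 32/153
merge 19/153 + 7/51 → 40/153
merge 1/6 + 53/306 → 52/153
merge 29/153 + 32/153 → 61/153
merge 40/153 + 52/153 → 92/153
merge 61/153 + 92/153 → 1
L = 32/153 + 40/153 + 52/153 + 61/153 + 92/153 + 1 = 430/153 ≈ 2.810 bits/symbol.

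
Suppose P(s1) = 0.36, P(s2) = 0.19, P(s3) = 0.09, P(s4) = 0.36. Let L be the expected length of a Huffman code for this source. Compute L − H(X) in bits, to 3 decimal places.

Entropy H = −Σ p log₂ p ≈ 1.8291 bits.
Huffman merges: 9/100+19/100→7/25; 7/25+9/25→16/25; 9/25+16/25→1. L = 48/25 ≈ 1.9200.
L − H = 1.9200 − 1.8291 = 0.091 bits.

0.091 bits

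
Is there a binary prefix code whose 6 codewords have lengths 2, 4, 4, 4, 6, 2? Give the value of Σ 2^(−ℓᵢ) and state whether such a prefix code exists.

0.703125; yes

With common denominator 2^6 = 64: Σ 2^(−ℓᵢ) = 16/64 + 4/64 + 4/64 + 4/64 + 1/64 + 16/64 = 45/64 = 0.703125.
Kraft's inequality requires Σ ≤ 1; here Σ = 0.703125 ≤ 1, so such a prefix code exists.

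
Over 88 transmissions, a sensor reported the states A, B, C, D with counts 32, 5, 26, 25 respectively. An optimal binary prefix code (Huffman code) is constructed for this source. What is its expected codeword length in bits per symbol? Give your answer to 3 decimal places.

Probabilities are the counts divided by 88.
Repeatedly combine the two least-probable nodes; the expected code length is the sum of the merged weights.
merge 5/88 + 25/88 → 15/44
merge 13/44 + 15/44 → 7/11
merge 4/11 + 7/11 → 1
L = 15/44 + 7/11 + 1 = 87/44 ≈ 1.977 bits/symbol.

1.977 bits/symbol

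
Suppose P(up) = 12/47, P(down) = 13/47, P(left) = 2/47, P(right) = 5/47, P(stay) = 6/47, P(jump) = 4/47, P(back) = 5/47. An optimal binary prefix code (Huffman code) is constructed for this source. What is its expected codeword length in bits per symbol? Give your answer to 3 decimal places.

2.596 bits/symbol

Repeatedly combine the two least-probable nodes; the expected code length is the sum of the merged weights.
merge 2/47 + 4/47 → 6/47
merge 5/47 + 5/47 → 10/47
merge 6/47 + 6/47 → 12/47
merge 10/47 + 12/47 → 22/47
merge 12/47 + 13/47 → 25/47
merge 22/47 + 25/47 → 1
L = 6/47 + 10/47 + 12/47 + 22/47 + 25/47 + 1 = 122/47 ≈ 2.596 bits/symbol.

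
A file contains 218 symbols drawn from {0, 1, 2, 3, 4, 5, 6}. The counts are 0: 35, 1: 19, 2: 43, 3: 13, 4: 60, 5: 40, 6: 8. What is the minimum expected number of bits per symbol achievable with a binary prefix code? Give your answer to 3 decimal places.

Probabilities are the counts divided by 218.
Repeatedly combine the two least-probable nodes; the expected code length is the sum of the merged weights.
merge 4/109 + 13/218 → 21/218
merge 19/218 + 21/218 → 20/109
merge 35/218 + 20/109 → 75/218
merge 20/109 + 43/218 → 83/218
merge 30/109 + 75/218 → 135/218
merge 83/218 + 135/218 → 1
L = 21/218 + 20/109 + 75/218 + 83/218 + 135/218 + 1 = 286/109 ≈ 2.624 bits/symbol.

2.624 bits/symbol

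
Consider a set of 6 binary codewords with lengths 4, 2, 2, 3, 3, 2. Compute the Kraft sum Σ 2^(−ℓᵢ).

With common denominator 2^4 = 16: Σ 2^(−ℓᵢ) = 1/16 + 4/16 + 4/16 + 2/16 + 2/16 + 4/16 = 17/16 = 1.0625.

1.0625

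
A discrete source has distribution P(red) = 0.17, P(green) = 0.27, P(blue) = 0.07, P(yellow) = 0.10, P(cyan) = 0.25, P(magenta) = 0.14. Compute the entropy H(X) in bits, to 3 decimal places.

H = −Σ pᵢ log₂ pᵢ.
−0.17·log₂(0.17) = 0.4346
−0.27·log₂(0.27) = 0.5100
−0.07·log₂(0.07) = 0.2686
−0.10·log₂(0.10) = 0.3322
−0.25·log₂(0.25) = 0.5000
−0.14·log₂(0.14) = 0.3971
Sum ≈ 2.4425 → 2.442 bits.

2.442 bits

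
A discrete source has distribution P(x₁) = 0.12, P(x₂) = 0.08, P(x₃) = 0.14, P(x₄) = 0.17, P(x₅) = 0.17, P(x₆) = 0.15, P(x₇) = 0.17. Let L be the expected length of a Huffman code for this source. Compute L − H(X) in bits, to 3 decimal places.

Entropy H = −Σ p log₂ p ≈ 2.7700 bits.
Huffman merges: 2/25+3/25→1/5; 7/50+3/20→29/100; 17/100+17/100→17/50; 17/100+1/5→37/100; 29/100+17/50→63/100; 37/100+63/100→1. L = 283/100 ≈ 2.8300.
L − H = 2.8300 − 2.7700 = 0.060 bits.

0.060 bits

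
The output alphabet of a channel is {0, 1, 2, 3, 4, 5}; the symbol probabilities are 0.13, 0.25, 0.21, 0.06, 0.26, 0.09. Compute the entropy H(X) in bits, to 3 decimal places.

H = −Σ pᵢ log₂ pᵢ.
−0.13·log₂(0.13) = 0.3826
−0.25·log₂(0.25) = 0.5000
−0.21·log₂(0.21) = 0.4728
−0.06·log₂(0.06) = 0.2435
−0.26·log₂(0.26) = 0.5053
−0.09·log₂(0.09) = 0.3127
Sum ≈ 2.4169 → 2.417 bits.

2.417 bits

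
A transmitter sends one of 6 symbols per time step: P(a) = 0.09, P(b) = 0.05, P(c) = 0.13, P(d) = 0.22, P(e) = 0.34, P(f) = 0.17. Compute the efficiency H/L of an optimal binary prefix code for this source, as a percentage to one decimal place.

Entropy H = −Σ p log₂ p ≈ 2.3557 bits.
Huffman merges: 1/20+9/100→7/50; 13/100+7/50→27/100; 17/100+11/50→39/100; 27/100+17/50→61/100; 39/100+61/100→1. L = 241/100 ≈ 2.4100.
Efficiency = H/L = 2.3557/2.4100 = 97.7%.

97.7%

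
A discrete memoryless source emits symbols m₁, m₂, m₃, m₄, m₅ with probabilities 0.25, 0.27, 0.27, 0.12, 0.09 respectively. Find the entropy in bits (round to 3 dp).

2.200 bits

H = −Σ pᵢ log₂ pᵢ.
−0.25·log₂(0.25) = 0.5000
−0.27·log₂(0.27) = 0.5100
−0.27·log₂(0.27) = 0.5100
−0.12·log₂(0.12) = 0.3671
−0.09·log₂(0.09) = 0.3127
Sum ≈ 2.1998 → 2.200 bits.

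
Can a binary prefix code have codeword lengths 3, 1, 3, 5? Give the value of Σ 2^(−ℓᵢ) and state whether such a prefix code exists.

With common denominator 2^5 = 32: Σ 2^(−ℓᵢ) = 4/32 + 16/32 + 4/32 + 1/32 = 25/32 = 0.78125.
Kraft's inequality requires Σ ≤ 1; here Σ = 0.78125 ≤ 1, so such a prefix code exists.

0.78125; yes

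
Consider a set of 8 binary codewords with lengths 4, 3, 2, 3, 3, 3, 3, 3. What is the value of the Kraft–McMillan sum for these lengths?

With common denominator 2^4 = 16: Σ 2^(−ℓᵢ) = 1/16 + 2/16 + 4/16 + 2/16 + 2/16 + 2/16 + 2/16 + 2/16 = 17/16 = 1.0625.

1.0625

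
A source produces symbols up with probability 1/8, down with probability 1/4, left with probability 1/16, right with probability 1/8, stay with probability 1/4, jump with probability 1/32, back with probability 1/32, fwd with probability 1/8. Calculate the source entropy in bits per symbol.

2.6875 bits

Each probability is a power of 1/2, so log₂(1/p) is an integer.
H = Σ p·log₂(1/p) = 1/8·3 + 1/4·2 + 1/16·4 + 1/8·3 + 1/4·2 + 1/32·5 + 1/32·5 + 1/8·3 = 2.6875 bits.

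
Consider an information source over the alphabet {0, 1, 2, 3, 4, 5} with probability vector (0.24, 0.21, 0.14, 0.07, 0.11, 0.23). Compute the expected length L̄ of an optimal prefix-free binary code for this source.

2.5 bits/symbol

Repeatedly combine the two least-probable nodes; the expected code length is the sum of the merged weights.
merge 7/100 + 11/100 → 9/50
merge 7/50 + 9/50 → 8/25
merge 21/100 + 23/100 → 11/25
merge 6/25 + 8/25 → 14/25
merge 11/25 + 14/25 → 1
L = 9/50 + 8/25 + 11/25 + 14/25 + 1 = 5/2 = 2.5 bits/symbol.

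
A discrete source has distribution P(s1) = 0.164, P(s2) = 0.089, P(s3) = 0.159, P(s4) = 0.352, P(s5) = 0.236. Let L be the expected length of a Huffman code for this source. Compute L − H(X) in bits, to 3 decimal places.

Entropy H = −Σ p log₂ p ≈ 2.1820 bits.
Huffman merges: 89/1000+159/1000→31/125; 41/250+59/250→2/5; 31/125+44/125→3/5; 2/5+3/5→1. L = 281/125 ≈ 2.2480.
L − H = 2.2480 − 2.1820 = 0.066 bits.

0.066 bits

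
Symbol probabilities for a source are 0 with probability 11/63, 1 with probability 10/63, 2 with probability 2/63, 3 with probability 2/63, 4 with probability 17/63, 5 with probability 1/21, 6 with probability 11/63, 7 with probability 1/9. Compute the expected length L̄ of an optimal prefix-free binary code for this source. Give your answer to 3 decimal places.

Repeatedly combine the two least-probable nodes; the expected code length is the sum of the merged weights.
merge 2/63 + 2/63 → 4/63
merge 1/21 + 4/63 → 1/9
merge 1/9 + 1/9 → 2/9
merge 10/63 + 11/63 → 1/3
merge 11/63 + 2/9 → 25/63
merge 17/63 + 1/3 → 38/63
merge 25/63 + 38/63 → 1
L = 4/63 + 1/9 + 2/9 + 1/3 + 25/63 + 38/63 + 1 = 172/63 ≈ 2.730 bits/symbol.

2.730 bits/symbol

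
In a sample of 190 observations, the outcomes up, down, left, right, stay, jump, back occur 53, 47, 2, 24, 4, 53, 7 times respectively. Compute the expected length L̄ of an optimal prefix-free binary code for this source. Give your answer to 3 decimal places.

2.295 bits/symbol

Probabilities are the counts divided by 190.
Repeatedly combine the two least-probable nodes; the expected code length is the sum of the merged weights.
merge 1/95 + 2/95 → 3/95
merge 3/95 + 7/190 → 13/190
merge 13/190 + 12/95 → 37/190
merge 37/190 + 47/190 → 42/95
merge 53/190 + 53/190 → 53/95
merge 42/95 + 53/95 → 1
L = 3/95 + 13/190 + 37/190 + 42/95 + 53/95 + 1 = 218/95 ≈ 2.295 bits/symbol.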